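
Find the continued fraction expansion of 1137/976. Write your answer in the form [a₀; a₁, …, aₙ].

Apply division with remainder until the remainder is 0:
1137 = 1·976 + 161, so a_0 = 1
976 = 6·161 + 10, so a_1 = 6
161 = 16·10 + 1, so a_2 = 16
10 = 10·1 + 0, so a_3 = 10

[1; 6, 16, 10]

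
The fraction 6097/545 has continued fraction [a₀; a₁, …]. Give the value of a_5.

6097 ÷ 545 → quotient 11, remainder 102
545 ÷ 102 → quotient 5, remainder 35
102 ÷ 35 → quotient 2, remainder 32
35 ÷ 32 → quotient 1, remainder 3
32 ÷ 3 → quotient 10, remainder 2
3 ÷ 2 → quotient 1, remainder 1

1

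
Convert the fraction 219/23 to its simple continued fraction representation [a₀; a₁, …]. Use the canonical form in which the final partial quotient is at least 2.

[9; 1, 1, 11]

Repeatedly divide and take the remainder:
219 ÷ 23 → quotient 9, remainder 12
23 ÷ 12 → quotient 1, remainder 11
12 ÷ 11 → quotient 1, remainder 1
11 ÷ 1 → quotient 11, remainder 0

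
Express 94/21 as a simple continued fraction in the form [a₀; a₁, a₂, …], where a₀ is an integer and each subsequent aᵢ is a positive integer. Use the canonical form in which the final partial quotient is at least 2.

94 ÷ 21 → quotient 4, remainder 10
21 ÷ 10 → quotient 2, remainder 1
10 ÷ 1 → quotient 10, remainder 0

[4; 2, 10]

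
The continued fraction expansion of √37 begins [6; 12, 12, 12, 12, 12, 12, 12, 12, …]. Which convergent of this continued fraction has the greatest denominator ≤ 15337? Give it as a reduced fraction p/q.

a_0 = 6: 6/1  (≤ bound)
a_1 = 12: 73/12  (≤ bound)
a_2 = 12: 882/145  (≤ bound)
a_3 = 12: 10657/1752  (≤ bound)
a_4 = 12: 128766/21169  (> 15337, stop)

10657/1752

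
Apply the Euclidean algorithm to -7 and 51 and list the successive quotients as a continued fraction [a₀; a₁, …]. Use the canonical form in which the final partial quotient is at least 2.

⌊-7/51⌋ = -1, remainder 44
⌊51/44⌋ = 1, remainder 7
⌊44/7⌋ = 6, remainder 2
⌊7/2⌋ = 3, remainder 1
⌊2/1⌋ = 2, remainder 0

[-1; 1, 6, 3, 2]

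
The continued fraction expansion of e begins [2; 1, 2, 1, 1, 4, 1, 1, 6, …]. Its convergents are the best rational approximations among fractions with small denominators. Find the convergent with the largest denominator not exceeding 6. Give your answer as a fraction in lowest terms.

List convergents until the denominator exceeds the bound:
a_0 = 2: 2/1  (≤ bound)
a_1 = 1: 3/1  (≤ bound)
a_2 = 2: 8/3  (≤ bound)
a_3 = 1: 11/4  (≤ bound)
a_4 = 1: 19/7  (> 6, stop)

11/4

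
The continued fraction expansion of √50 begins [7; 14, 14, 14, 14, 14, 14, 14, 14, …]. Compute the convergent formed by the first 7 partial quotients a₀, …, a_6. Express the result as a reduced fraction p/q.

a_0 = 7: 7/1
a_1 = 14: 99/14
a_2 = 14: 1393/197
a_3 = 14: 19601/2772
a_4 = 14: 275807/39005
a_5 = 14: 3880899/548842
a_6 = 14: 54608393/7722793

54608393/7722793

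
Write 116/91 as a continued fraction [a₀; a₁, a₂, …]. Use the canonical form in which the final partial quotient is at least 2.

Run the Euclidean algorithm, recording each quotient:
116 = 1·91 + 25, so a_0 = 1
91 = 3·25 + 16, so a_1 = 3
25 = 1·16 + 9, so a_2 = 1
16 = 1·9 + 7, so a_3 = 1
9 = 1·7 + 2, so a_4 = 1
7 = 3·2 + 1, so a_5 = 3
2 = 2·1 + 0, so a_6 = 2

[1; 3, 1, 1, 1, 3, 2]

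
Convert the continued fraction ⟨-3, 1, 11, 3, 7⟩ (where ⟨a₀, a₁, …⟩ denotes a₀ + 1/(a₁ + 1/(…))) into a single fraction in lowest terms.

a_0 = -3: -3/1
a_1 = 1: -2/1
a_2 = 11: -25/12
a_3 = 3: -77/37
a_4 = 7: -564/271

-564/271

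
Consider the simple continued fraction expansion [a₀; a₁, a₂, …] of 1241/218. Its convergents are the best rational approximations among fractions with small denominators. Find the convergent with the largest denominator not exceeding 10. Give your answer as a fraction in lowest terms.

57/10

List convergents until the denominator exceeds the bound:
a_0 = 5: 5/1  (≤ bound)
a_1 = 1: 6/1  (≤ bound)
a_2 = 2: 17/3  (≤ bound)
a_3 = 3: 57/10  (≤ bound)
a_4 = 1: 74/13  (> 10, stop)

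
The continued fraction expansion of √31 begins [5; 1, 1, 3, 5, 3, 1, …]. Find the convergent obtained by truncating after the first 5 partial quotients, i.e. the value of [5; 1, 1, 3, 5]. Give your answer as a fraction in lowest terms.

Start with 5.
3 + 1/(5/1) = 3 + 1/5 = 16/5
1 + 1/(16/5) = 1 + 5/16 = 21/16
1 + 1/(21/16) = 1 + 16/21 = 37/21
5 + 1/(37/21) = 5 + 21/37 = 206/37

206/37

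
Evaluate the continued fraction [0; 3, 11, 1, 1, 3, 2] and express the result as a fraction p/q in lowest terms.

185/571

a_0 = 0: 0/1
a_1 = 3: 1/3
a_2 = 11: 11/34
a_3 = 1: 12/37
a_4 = 1: 23/71
a_5 = 3: 81/250
a_6 = 2: 185/571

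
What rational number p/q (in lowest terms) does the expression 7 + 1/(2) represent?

15/2

a_0 = 7: 7/1
a_1 = 2: 15/2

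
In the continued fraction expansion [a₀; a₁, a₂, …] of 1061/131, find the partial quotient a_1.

10

1061 ÷ 131 → quotient 8, remainder 13
131 ÷ 13 → quotient 10, remainder 1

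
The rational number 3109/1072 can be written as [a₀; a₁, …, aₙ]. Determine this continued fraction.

3109 ÷ 1072 → quotient 2, remainder 965
1072 ÷ 965 → quotient 1, remainder 107
965 ÷ 107 → quotient 9, remainder 2
107 ÷ 2 → quotient 53, remainder 1
2 ÷ 1 → quotient 2, remainder 0

[2; 1, 9, 53, 2]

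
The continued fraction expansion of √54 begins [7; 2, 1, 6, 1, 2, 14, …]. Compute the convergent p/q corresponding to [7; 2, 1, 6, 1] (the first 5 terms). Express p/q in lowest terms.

169/23

a_0 = 7: 7/1
a_1 = 2: 15/2
a_2 = 1: 22/3
a_3 = 6: 147/20
a_4 = 1: 169/23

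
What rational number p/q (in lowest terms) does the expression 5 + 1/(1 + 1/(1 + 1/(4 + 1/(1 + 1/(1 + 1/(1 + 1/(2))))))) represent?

Start with 2.
1 + 1/(2/1) = 1 + 1/2 = 3/2
1 + 1/(3/2) = 1 + 2/3 = 5/3
1 + 1/(5/3) = 1 + 3/5 = 8/5
4 + 1/(8/5) = 4 + 5/8 = 37/8
1 + 1/(37/8) = 1 + 8/37 = 45/37
1 + 1/(45/37) = 1 + 37/45 = 82/45
5 + 1/(82/45) = 5 + 45/82 = 455/82

455/82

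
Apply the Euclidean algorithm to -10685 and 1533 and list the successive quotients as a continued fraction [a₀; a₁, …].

Run the Euclidean algorithm, recording each quotient:
⌊-10685/1533⌋ = -7, remainder 46
⌊1533/46⌋ = 33, remainder 15
⌊46/15⌋ = 3, remainder 1
⌊15/1⌋ = 15, remainder 0

[-7; 33, 3, 15]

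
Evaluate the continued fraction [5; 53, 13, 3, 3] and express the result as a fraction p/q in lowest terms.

Use the convergent recurrence hₖ = aₖ·hₖ₋₁ + hₖ₋₂ (and likewise for the denominators kₖ):
a_0 = 5: 5/1
a_1 = 53: 266/53
a_2 = 13: 3463/690
a_3 = 3: 10655/2123
a_4 = 3: 35428/7059

35428/7059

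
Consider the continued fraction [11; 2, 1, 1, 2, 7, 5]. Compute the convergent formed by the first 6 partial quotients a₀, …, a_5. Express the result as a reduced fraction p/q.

1093/96

a_0 = 11: 11/1
a_1 = 2: 23/2
a_2 = 1: 34/3
a_3 = 1: 57/5
a_4 = 2: 148/13
a_5 = 7: 1093/96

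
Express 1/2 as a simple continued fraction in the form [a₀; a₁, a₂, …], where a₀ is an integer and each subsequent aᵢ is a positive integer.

⌊1/2⌋ = 0, remainder 1
⌊2/1⌋ = 2, remainder 0

[0; 2]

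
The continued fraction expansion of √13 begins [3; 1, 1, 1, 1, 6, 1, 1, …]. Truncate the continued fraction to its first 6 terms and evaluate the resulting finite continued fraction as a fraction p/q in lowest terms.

a_0 = 3: 3/1
a_1 = 1: 4/1
a_2 = 1: 7/2
a_3 = 1: 11/3
a_4 = 1: 18/5
a_5 = 6: 119/33

119/33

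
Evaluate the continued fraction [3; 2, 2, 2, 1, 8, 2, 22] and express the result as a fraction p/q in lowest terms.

Use the convergent recurrence hₖ = aₖ·hₖ₋₁ + hₖ₋₂ (and likewise for the denominators kₖ):
a_0 = 3: 3/1
a_1 = 2: 7/2
a_2 = 2: 17/5
a_3 = 2: 41/12
a_4 = 1: 58/17
a_5 = 8: 505/148
a_6 = 2: 1068/313
a_7 = 22: 24001/7034

24001/7034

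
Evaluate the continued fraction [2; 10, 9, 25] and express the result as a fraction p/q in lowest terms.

Starting at the tail and folding back:
Start with 25.
9 + 1/(25/1) = 9 + 1/25 = 226/25
10 + 1/(226/25) = 10 + 25/226 = 2285/226
2 + 1/(2285/226) = 2 + 226/2285 = 4796/2285

4796/2285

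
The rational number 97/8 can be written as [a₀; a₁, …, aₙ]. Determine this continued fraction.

[12; 8]

97 = 12·8 + 1, so a_0 = 12
8 = 8·1 + 0, so a_1 = 8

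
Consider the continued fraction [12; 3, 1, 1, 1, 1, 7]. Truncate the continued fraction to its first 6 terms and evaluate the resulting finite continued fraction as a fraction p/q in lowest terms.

221/18

a_0 = 12: 12/1
a_1 = 3: 37/3
a_2 = 1: 49/4
a_3 = 1: 86/7
a_4 = 1: 135/11
a_5 = 1: 221/18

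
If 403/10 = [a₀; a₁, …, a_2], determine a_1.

3

403 = 40·10 + 3, so a_0 = 40
10 = 3·3 + 1, so a_1 = 3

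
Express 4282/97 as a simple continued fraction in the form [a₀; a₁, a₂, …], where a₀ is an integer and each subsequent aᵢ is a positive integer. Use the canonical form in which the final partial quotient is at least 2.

4282 ÷ 97 → quotient 44, remainder 14
97 ÷ 14 → quotient 6, remainder 13
14 ÷ 13 → quotient 1, remainder 1
13 ÷ 1 → quotient 13, remainder 0

[44; 6, 1, 13]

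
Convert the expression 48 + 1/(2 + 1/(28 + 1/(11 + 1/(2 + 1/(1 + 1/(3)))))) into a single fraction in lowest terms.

346567/7147

Start with 3.
1 + 1/(3/1) = 1 + 1/3 = 4/3
2 + 1/(4/3) = 2 + 3/4 = 11/4
11 + 1/(11/4) = 11 + 4/11 = 125/11
28 + 1/(125/11) = 28 + 11/125 = 3511/125
2 + 1/(3511/125) = 2 + 125/3511 = 7147/3511
48 + 1/(7147/3511) = 48 + 3511/7147 = 346567/7147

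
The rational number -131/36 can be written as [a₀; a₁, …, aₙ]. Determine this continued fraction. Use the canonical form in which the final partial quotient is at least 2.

-131 = -4·36 + 13, so a_0 = -4
36 = 2·13 + 10, so a_1 = 2
13 = 1·10 + 3, so a_2 = 1
10 = 3·3 + 1, so a_3 = 3
3 = 3·1 + 0, so a_4 = 3

[-4; 2, 1, 3, 3]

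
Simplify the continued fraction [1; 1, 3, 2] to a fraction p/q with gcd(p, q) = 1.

16/9

Build up convergents one term at a time:
a_0 = 1: 1/1
a_1 = 1: 2/1
a_2 = 3: 7/4
a_3 = 2: 16/9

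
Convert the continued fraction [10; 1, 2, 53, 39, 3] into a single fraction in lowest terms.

a_0 = 10: 10/1
a_1 = 1: 11/1
a_2 = 2: 32/3
a_3 = 53: 1707/160
a_4 = 39: 66605/6243
a_5 = 3: 201522/18889

201522/18889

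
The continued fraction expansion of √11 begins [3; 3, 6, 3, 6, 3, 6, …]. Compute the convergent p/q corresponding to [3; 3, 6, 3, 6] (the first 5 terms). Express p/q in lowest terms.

1257/379

Compute successive convergents:
a_0 = 3: 3/1
a_1 = 3: 10/3
a_2 = 6: 63/19
a_3 = 3: 199/60
a_4 = 6: 1257/379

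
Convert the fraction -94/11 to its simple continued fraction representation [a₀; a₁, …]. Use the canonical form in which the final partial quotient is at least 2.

-94 = -9·11 + 5, so a_0 = -9
11 = 2·5 + 1, so a_1 = 2
5 = 5·1 + 0, so a_2 = 5

[-9; 2, 5]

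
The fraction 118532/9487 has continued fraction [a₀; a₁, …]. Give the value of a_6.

2

⌊118532/9487⌋ = 12, remainder 4688
⌊9487/4688⌋ = 2, remainder 111
⌊4688/111⌋ = 42, remainder 26
⌊111/26⌋ = 4, remainder 7
⌊26/7⌋ = 3, remainder 5
⌊7/5⌋ = 1, remainder 2
⌊5/2⌋ = 2, remainder 1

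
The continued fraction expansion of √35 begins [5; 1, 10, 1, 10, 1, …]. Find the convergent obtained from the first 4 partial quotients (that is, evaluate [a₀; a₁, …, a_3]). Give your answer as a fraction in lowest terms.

Start with 1.
10 + 1/(1/1) = 10 + 1/1 = 11/1
1 + 1/(11/1) = 1 + 1/11 = 12/11
5 + 1/(12/11) = 5 + 11/12 = 71/12

71/12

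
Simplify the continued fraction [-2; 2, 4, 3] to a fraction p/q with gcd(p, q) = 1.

-45/29

Start with 3.
4 + 1/(3/1) = 4 + 1/3 = 13/3
2 + 1/(13/3) = 2 + 3/13 = 29/13
-2 + 1/(29/13) = -2 + 13/29 = -45/29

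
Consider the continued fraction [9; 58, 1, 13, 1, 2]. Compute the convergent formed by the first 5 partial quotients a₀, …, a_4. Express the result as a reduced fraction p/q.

7971/884

Work from the innermost term outward:
Start with 1.
13 + 1/(1/1) = 13 + 1/1 = 14/1
1 + 1/(14/1) = 1 + 1/14 = 15/14
58 + 1/(15/14) = 58 + 14/15 = 884/15
9 + 1/(884/15) = 9 + 15/884 = 7971/884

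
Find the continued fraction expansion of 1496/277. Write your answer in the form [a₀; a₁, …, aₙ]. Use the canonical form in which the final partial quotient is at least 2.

[5; 2, 2, 55]

⌊1496/277⌋ = 5, remainder 111
⌊277/111⌋ = 2, remainder 55
⌊111/55⌋ = 2, remainder 1
⌊55/1⌋ = 55, remainder 0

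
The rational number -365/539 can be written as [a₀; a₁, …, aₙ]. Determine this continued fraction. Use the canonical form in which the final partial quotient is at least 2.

[-1; 3, 10, 4, 4]

Run the Euclidean algorithm, recording each quotient:
-365 ÷ 539 → quotient -1, remainder 174
539 ÷ 174 → quotient 3, remainder 17
174 ÷ 17 → quotient 10, remainder 4
17 ÷ 4 → quotient 4, remainder 1
4 ÷ 1 → quotient 4, remainder 0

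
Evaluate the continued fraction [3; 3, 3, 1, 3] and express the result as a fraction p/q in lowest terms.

a_0 = 3: 3/1
a_1 = 3: 10/3
a_2 = 3: 33/10
a_3 = 1: 43/13
a_4 = 3: 162/49

162/49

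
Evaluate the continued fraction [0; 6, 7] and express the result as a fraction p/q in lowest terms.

Build up convergents one term at a time:
a_0 = 0: 0/1
a_1 = 6: 1/6
a_2 = 7: 7/43

7/43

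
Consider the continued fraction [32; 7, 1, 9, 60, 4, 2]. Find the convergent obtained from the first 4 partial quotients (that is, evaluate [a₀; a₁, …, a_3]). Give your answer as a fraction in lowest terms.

Start with 9.
1 + 1/(9/1) = 1 + 1/9 = 10/9
7 + 1/(10/9) = 7 + 9/10 = 79/10
32 + 1/(79/10) = 32 + 10/79 = 2538/79

2538/79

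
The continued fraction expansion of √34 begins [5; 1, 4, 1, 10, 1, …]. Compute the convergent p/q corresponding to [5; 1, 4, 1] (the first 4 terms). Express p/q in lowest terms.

35/6

Start with 1.
4 + 1/(1/1) = 4 + 1/1 = 5/1
1 + 1/(5/1) = 1 + 1/5 = 6/5
5 + 1/(6/5) = 5 + 5/6 = 35/6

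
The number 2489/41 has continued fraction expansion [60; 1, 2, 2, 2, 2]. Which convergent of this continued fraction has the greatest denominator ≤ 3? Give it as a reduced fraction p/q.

a_0 = 60: 60/1  (≤ bound)
a_1 = 1: 61/1  (≤ bound)
a_2 = 2: 182/3  (≤ bound)
a_3 = 2: 425/7  (> 3, stop)

182/3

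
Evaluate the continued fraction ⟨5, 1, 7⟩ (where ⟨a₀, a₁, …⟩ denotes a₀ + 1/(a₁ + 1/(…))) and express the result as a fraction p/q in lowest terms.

47/8

Compute successive convergents:
a_0 = 5: 5/1
a_1 = 1: 6/1
a_2 = 7: 47/8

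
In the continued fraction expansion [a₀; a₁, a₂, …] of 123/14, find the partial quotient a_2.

Apply division with remainder until the remainder is 0:
123 = 8·14 + 11, so a_0 = 8
14 = 1·11 + 3, so a_1 = 1
11 = 3·3 + 2, so a_2 = 3

3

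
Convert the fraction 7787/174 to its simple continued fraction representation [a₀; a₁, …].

[44; 1, 3, 21, 2]

Repeatedly divide and take the remainder:
7787 = 44·174 + 131, so a_0 = 44
174 = 1·131 + 43, so a_1 = 1
131 = 3·43 + 2, so a_2 = 3
43 = 21·2 + 1, so a_3 = 21
2 = 2·1 + 0, so a_4 = 2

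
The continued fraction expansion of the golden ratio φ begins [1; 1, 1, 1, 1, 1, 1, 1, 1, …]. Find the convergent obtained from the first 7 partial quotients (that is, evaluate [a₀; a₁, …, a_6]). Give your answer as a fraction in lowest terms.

21/13

a_0 = 1: 1/1
a_1 = 1: 2/1
a_2 = 1: 3/2
a_3 = 1: 5/3
a_4 = 1: 8/5
a_5 = 1: 13/8
a_6 = 1: 21/13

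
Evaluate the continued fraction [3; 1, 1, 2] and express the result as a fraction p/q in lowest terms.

18/5

a_0 = 3: 3/1
a_1 = 1: 4/1
a_2 = 1: 7/2
a_3 = 2: 18/5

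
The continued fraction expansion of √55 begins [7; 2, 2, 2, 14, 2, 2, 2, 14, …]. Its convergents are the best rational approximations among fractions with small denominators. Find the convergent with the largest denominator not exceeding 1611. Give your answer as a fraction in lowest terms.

6593/889

a_0 = 7: 7/1  (≤ bound)
a_1 = 2: 15/2  (≤ bound)
a_2 = 2: 37/5  (≤ bound)
a_3 = 2: 89/12  (≤ bound)
a_4 = 14: 1283/173  (≤ bound)
a_5 = 2: 2655/358  (≤ bound)
a_6 = 2: 6593/889  (≤ bound)
a_7 = 2: 15841/2136  (> 1611, stop)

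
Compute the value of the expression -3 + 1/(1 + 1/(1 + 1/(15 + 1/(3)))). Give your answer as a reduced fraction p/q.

Start with 3.
15 + 1/(3/1) = 15 + 1/3 = 46/3
1 + 1/(46/3) = 1 + 3/46 = 49/46
1 + 1/(49/46) = 1 + 46/49 = 95/49
-3 + 1/(95/49) = -3 + 49/95 = -236/95

-236/95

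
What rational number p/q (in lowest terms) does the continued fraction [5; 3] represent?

16/3

Start with 3.
5 + 1/(3/1) = 5 + 1/3 = 16/3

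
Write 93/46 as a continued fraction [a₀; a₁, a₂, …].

[2; 46]

Run the Euclidean algorithm, recording each quotient:
⌊93/46⌋ = 2, remainder 1
⌊46/1⌋ = 46, remainder 0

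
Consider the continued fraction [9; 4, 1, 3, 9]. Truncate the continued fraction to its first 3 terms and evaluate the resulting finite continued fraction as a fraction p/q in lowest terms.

46/5

Start with 1.
4 + 1/(1/1) = 4 + 1/1 = 5/1
9 + 1/(5/1) = 9 + 1/5 = 46/5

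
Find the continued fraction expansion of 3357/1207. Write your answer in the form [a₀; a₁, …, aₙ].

⌊3357/1207⌋ = 2, remainder 943
⌊1207/943⌋ = 1, remainder 264
⌊943/264⌋ = 3, remainder 151
⌊264/151⌋ = 1, remainder 113
⌊151/113⌋ = 1, remainder 38
⌊113/38⌋ = 2, remainder 37
⌊38/37⌋ = 1, remainder 1
⌊37/1⌋ = 37, remainder 0

[2; 1, 3, 1, 1, 2, 1, 37]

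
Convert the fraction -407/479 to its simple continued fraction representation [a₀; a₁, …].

[-1; 6, 1, 1, 1, 7, 3]

⌊-407/479⌋ = -1, remainder 72
⌊479/72⌋ = 6, remainder 47
⌊72/47⌋ = 1, remainder 25
⌊47/25⌋ = 1, remainder 22
⌊25/22⌋ = 1, remainder 3
⌊22/3⌋ = 7, remainder 1
⌊3/1⌋ = 3, remainder 0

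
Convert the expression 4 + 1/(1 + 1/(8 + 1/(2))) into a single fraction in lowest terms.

93/19

Collapse the nested fraction from the inside out:
Start with 2.
8 + 1/(2/1) = 8 + 1/2 = 17/2
1 + 1/(17/2) = 1 + 2/17 = 19/17
4 + 1/(19/17) = 4 + 17/19 = 93/19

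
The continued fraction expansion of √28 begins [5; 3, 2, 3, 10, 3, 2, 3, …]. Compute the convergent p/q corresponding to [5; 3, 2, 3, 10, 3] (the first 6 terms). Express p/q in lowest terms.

Compute successive convergents:
a_0 = 5: 5/1
a_1 = 3: 16/3
a_2 = 2: 37/7
a_3 = 3: 127/24
a_4 = 10: 1307/247
a_5 = 3: 4048/765

4048/765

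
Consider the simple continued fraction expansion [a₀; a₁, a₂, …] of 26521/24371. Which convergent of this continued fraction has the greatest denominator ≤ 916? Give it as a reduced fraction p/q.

List convergents until the denominator exceeds the bound:
a_0 = 1: 1/1  (≤ bound)
a_1 = 11: 12/11  (≤ bound)
a_2 = 2: 25/23  (≤ bound)
a_3 = 1: 37/34  (≤ bound)
a_4 = 54: 2023/1859  (> 916, stop)

37/34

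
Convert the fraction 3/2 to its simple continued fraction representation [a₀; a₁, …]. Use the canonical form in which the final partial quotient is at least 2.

Run the Euclidean algorithm, recording each quotient:
3 ÷ 2 → quotient 1, remainder 1
2 ÷ 1 → quotient 2, remainder 0

[1; 2]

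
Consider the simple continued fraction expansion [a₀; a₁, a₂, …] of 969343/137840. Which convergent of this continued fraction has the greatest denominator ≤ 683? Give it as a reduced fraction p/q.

1955/278

a_0 = 7: 7/1  (≤ bound)
a_1 = 30: 211/30  (≤ bound)
a_2 = 1: 218/31  (≤ bound)
a_3 = 7: 1737/247  (≤ bound)
a_4 = 1: 1955/278  (≤ bound)
a_5 = 2: 5647/803  (> 683, stop)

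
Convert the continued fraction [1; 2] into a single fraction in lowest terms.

3/2

Start with 2.
1 + 1/(2/1) = 1 + 1/2 = 3/2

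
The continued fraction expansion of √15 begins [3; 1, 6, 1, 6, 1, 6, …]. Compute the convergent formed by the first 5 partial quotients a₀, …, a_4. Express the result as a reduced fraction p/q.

Starting at the tail and folding back:
Start with 6.
1 + 1/(6/1) = 1 + 1/6 = 7/6
6 + 1/(7/6) = 6 + 6/7 = 48/7
1 + 1/(48/7) = 1 + 7/48 = 55/48
3 + 1/(55/48) = 3 + 48/55 = 213/55

213/55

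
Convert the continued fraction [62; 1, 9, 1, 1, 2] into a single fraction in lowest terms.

3334/53

Starting at the tail and folding back:
Start with 2.
1 + 1/(2/1) = 1 + 1/2 = 3/2
1 + 1/(3/2) = 1 + 2/3 = 5/3
9 + 1/(5/3) = 9 + 3/5 = 48/5
1 + 1/(48/5) = 1 + 5/48 = 53/48
62 + 1/(53/48) = 62 + 48/53 = 3334/53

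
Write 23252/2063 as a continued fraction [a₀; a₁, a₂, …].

⌊23252/2063⌋ = 11, remainder 559
⌊2063/559⌋ = 3, remainder 386
⌊559/386⌋ = 1, remainder 173
⌊386/173⌋ = 2, remainder 40
⌊173/40⌋ = 4, remainder 13
⌊40/13⌋ = 3, remainder 1
⌊13/1⌋ = 13, remainder 0

[11; 3, 1, 2, 4, 3, 13]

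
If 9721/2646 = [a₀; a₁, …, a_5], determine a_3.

9721 ÷ 2646 → quotient 3, remainder 1783
2646 ÷ 1783 → quotient 1, remainder 863
1783 ÷ 863 → quotient 2, remainder 57
863 ÷ 57 → quotient 15, remainder 8

15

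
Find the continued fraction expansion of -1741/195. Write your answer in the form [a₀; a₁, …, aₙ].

[-9; 13, 1, 13]

-1741 ÷ 195 → quotient -9, remainder 14
195 ÷ 14 → quotient 13, remainder 13
14 ÷ 13 → quotient 1, remainder 1
13 ÷ 1 → quotient 13, remainder 0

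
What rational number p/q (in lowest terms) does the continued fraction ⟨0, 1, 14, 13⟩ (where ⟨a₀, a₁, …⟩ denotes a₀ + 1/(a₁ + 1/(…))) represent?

183/196

Start with 13.
14 + 1/(13/1) = 14 + 1/13 = 183/13
1 + 1/(183/13) = 1 + 13/183 = 196/183
0 + 1/(196/183) = 0 + 183/196 = 183/196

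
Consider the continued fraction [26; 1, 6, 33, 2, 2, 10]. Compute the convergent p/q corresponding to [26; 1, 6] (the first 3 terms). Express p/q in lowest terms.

Work from the innermost term outward:
Start with 6.
1 + 1/(6/1) = 1 + 1/6 = 7/6
26 + 1/(7/6) = 26 + 6/7 = 188/7

188/7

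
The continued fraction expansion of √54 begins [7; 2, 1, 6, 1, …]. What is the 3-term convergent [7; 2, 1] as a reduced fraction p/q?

22/3

Start with 1.
2 + 1/(1/1) = 2 + 1/1 = 3/1
7 + 1/(3/1) = 7 + 1/3 = 22/3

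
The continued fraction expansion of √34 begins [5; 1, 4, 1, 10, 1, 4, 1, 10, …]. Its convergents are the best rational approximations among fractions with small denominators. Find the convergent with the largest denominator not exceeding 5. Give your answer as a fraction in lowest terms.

a_0 = 5: 5/1  (≤ bound)
a_1 = 1: 6/1  (≤ bound)
a_2 = 4: 29/5  (≤ bound)
a_3 = 1: 35/6  (> 5, stop)

29/5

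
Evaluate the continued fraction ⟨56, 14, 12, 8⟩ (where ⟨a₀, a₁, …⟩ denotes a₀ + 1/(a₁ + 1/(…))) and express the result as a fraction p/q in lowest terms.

76593/1366

a_0 = 56: 56/1
a_1 = 14: 785/14
a_2 = 12: 9476/169
a_3 = 8: 76593/1366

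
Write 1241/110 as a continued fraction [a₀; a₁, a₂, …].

[11; 3, 1, 1, 4, 1, 2]

1241 = 11·110 + 31, so a_0 = 11
110 = 3·31 + 17, so a_1 = 3
31 = 1·17 + 14, so a_2 = 1
17 = 1·14 + 3, so a_3 = 1
14 = 4·3 + 2, so a_4 = 4
3 = 1·2 + 1, so a_5 = 1
2 = 2·1 + 0, so a_6 = 2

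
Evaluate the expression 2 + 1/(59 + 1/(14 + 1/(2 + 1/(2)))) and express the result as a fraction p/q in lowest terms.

Work from the innermost term outward:
Start with 2.
2 + 1/(2/1) = 2 + 1/2 = 5/2
14 + 1/(5/2) = 14 + 2/5 = 72/5
59 + 1/(72/5) = 59 + 5/72 = 4253/72
2 + 1/(4253/72) = 2 + 72/4253 = 8578/4253

8578/4253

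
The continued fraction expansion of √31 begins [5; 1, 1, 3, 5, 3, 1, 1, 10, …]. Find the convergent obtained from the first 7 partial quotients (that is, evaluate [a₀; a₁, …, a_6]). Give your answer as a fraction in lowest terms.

Work from the innermost term outward:
Start with 1.
3 + 1/(1/1) = 3 + 1/1 = 4/1
5 + 1/(4/1) = 5 + 1/4 = 21/4
3 + 1/(21/4) = 3 + 4/21 = 67/21
1 + 1/(67/21) = 1 + 21/67 = 88/67
1 + 1/(88/67) = 1 + 67/88 = 155/88
5 + 1/(155/88) = 5 + 88/155 = 863/155

863/155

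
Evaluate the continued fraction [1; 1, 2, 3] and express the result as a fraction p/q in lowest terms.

a_0 = 1: 1/1
a_1 = 1: 2/1
a_2 = 2: 5/3
a_3 = 3: 17/10

17/10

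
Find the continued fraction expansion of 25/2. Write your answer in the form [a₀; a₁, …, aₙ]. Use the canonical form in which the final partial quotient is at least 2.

25 = 12·2 + 1, so a_0 = 12
2 = 2·1 + 0, so a_1 = 2

[12; 2]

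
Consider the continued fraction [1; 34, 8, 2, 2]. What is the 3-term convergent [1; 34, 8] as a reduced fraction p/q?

a_0 = 1: 1/1
a_1 = 34: 35/34
a_2 = 8: 281/273

281/273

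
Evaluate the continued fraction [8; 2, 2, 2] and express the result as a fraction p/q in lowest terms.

Compute successive convergents:
a_0 = 8: 8/1
a_1 = 2: 17/2
a_2 = 2: 42/5
a_3 = 2: 101/12

101/12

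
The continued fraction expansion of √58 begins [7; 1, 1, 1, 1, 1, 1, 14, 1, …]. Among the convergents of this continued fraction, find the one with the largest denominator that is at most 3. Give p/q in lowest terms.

23/3

a_0 = 7: 7/1  (≤ bound)
a_1 = 1: 8/1  (≤ bound)
a_2 = 1: 15/2  (≤ bound)
a_3 = 1: 23/3  (≤ bound)
a_4 = 1: 38/5  (> 3, stop)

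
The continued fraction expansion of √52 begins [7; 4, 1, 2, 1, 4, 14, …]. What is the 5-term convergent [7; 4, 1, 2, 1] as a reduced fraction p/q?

a_0 = 7: 7/1
a_1 = 4: 29/4
a_2 = 1: 36/5
a_3 = 2: 101/14
a_4 = 1: 137/19

137/19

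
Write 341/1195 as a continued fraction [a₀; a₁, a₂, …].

[0; 3, 1, 1, 56, 3]

341 ÷ 1195 → quotient 0, remainder 341
1195 ÷ 341 → quotient 3, remainder 172
341 ÷ 172 → quotient 1, remainder 169
172 ÷ 169 → quotient 1, remainder 3
169 ÷ 3 → quotient 56, remainder 1
3 ÷ 1 → quotient 3, remainder 0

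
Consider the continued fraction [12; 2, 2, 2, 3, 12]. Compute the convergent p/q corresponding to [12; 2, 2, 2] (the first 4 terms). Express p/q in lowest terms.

Start with 2.
2 + 1/(2/1) = 2 + 1/2 = 5/2
2 + 1/(5/2) = 2 + 2/5 = 12/5
12 + 1/(12/5) = 12 + 5/12 = 149/12

149/12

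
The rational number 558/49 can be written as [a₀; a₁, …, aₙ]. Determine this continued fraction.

Run the Euclidean algorithm, recording each quotient:
558 = 11·49 + 19, so a_0 = 11
49 = 2·19 + 11, so a_1 = 2
19 = 1·11 + 8, so a_2 = 1
11 = 1·8 + 3, so a_3 = 1
8 = 2·3 + 2, so a_4 = 2
3 = 1·2 + 1, so a_5 = 1
2 = 2·1 + 0, so a_6 = 2

[11; 2, 1, 1, 2, 1, 2]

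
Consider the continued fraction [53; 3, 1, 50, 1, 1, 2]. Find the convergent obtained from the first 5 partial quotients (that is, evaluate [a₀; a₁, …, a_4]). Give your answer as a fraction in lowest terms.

Use the convergent recurrence hₖ = aₖ·hₖ₋₁ + hₖ₋₂ (and likewise for the denominators kₖ):
a_0 = 53: 53/1
a_1 = 3: 160/3
a_2 = 1: 213/4
a_3 = 50: 10810/203
a_4 = 1: 11023/207

11023/207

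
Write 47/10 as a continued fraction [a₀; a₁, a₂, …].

47 ÷ 10 → quotient 4, remainder 7
10 ÷ 7 → quotient 1, remainder 3
7 ÷ 3 → quotient 2, remainder 1
3 ÷ 1 → quotient 3, remainder 0

[4; 1, 2, 3]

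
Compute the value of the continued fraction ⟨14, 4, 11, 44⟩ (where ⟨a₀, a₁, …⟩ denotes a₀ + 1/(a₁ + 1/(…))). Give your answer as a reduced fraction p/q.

Build up convergents one term at a time:
a_0 = 14: 14/1
a_1 = 4: 57/4
a_2 = 11: 641/45
a_3 = 44: 28261/1984

28261/1984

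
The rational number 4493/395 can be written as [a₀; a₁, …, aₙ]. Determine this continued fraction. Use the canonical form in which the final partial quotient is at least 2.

[11; 2, 1, 2, 49]

⌊4493/395⌋ = 11, remainder 148
⌊395/148⌋ = 2, remainder 99
⌊148/99⌋ = 1, remainder 49
⌊99/49⌋ = 2, remainder 1
⌊49/1⌋ = 49, remainder 0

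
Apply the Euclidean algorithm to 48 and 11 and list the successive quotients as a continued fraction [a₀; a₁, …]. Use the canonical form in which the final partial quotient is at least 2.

48 = 4·11 + 4, so a_0 = 4
11 = 2·4 + 3, so a_1 = 2
4 = 1·3 + 1, so a_2 = 1
3 = 3·1 + 0, so a_3 = 3

[4; 2, 1, 3]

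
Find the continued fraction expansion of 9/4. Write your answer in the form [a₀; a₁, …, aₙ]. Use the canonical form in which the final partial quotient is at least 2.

Repeatedly divide and take the remainder:
9 ÷ 4 → quotient 2, remainder 1
4 ÷ 1 → quotient 4, remainder 0

[2; 4]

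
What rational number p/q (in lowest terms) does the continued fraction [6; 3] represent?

a_0 = 6: 6/1
a_1 = 3: 19/3

19/3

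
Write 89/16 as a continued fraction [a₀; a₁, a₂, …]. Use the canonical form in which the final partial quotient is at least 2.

[5; 1, 1, 3, 2]

⌊89/16⌋ = 5, remainder 9
⌊16/9⌋ = 1, remainder 7
⌊9/7⌋ = 1, remainder 2
⌊7/2⌋ = 3, remainder 1
⌊2/1⌋ = 2, remainder 0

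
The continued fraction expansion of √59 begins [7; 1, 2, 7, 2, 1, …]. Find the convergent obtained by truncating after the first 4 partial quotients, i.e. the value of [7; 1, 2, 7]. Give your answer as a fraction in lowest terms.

Work from the innermost term outward:
Start with 7.
2 + 1/(7/1) = 2 + 1/7 = 15/7
1 + 1/(15/7) = 1 + 7/15 = 22/15
7 + 1/(22/15) = 7 + 15/22 = 169/22

169/22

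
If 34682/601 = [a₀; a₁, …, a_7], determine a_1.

1

⌊34682/601⌋ = 57, remainder 425
⌊601/425⌋ = 1, remainder 176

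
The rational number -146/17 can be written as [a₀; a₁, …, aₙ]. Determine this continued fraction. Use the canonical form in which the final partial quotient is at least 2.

[-9; 2, 2, 3]

-146 = -9·17 + 7, so a_0 = -9
17 = 2·7 + 3, so a_1 = 2
7 = 2·3 + 1, so a_2 = 2
3 = 3·1 + 0, so a_3 = 3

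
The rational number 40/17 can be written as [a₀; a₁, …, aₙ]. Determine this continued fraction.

[2; 2, 1, 5]

Repeatedly divide and take the remainder:
40 ÷ 17 → quotient 2, remainder 6
17 ÷ 6 → quotient 2, remainder 5
6 ÷ 5 → quotient 1, remainder 1
5 ÷ 1 → quotient 5, remainder 0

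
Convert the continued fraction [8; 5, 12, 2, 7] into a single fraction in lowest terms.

Use the convergent recurrence hₖ = aₖ·hₖ₋₁ + hₖ₋₂ (and likewise for the denominators kₖ):
a_0 = 8: 8/1
a_1 = 5: 41/5
a_2 = 12: 500/61
a_3 = 2: 1041/127
a_4 = 7: 7787/950

7787/950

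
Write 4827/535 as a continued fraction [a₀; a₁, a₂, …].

4827 ÷ 535 → quotient 9, remainder 12
535 ÷ 12 → quotient 44, remainder 7
12 ÷ 7 → quotient 1, remainder 5
7 ÷ 5 → quotient 1, remainder 2
5 ÷ 2 → quotient 2, remainder 1
2 ÷ 1 → quotient 2, remainder 0

[9; 44, 1, 1, 2, 2]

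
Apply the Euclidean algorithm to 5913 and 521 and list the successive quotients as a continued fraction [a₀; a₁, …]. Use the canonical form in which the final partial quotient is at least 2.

[11; 2, 1, 6, 3, 1, 1, 3]

5913 ÷ 521 → quotient 11, remainder 182
521 ÷ 182 → quotient 2, remainder 157
182 ÷ 157 → quotient 1, remainder 25
157 ÷ 25 → quotient 6, remainder 7
25 ÷ 7 → quotient 3, remainder 4
7 ÷ 4 → quotient 1, remainder 3
4 ÷ 3 → quotient 1, remainder 1
3 ÷ 1 → quotient 3, remainder 0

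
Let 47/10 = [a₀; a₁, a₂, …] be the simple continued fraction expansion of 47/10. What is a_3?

3

⌊47/10⌋ = 4, remainder 7
⌊10/7⌋ = 1, remainder 3
⌊7/3⌋ = 2, remainder 1
⌊3/1⌋ = 3, remainder 0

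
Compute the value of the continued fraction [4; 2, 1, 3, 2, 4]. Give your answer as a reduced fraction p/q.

a_0 = 4: 4/1
a_1 = 2: 9/2
a_2 = 1: 13/3
a_3 = 3: 48/11
a_4 = 2: 109/25
a_5 = 4: 484/111

484/111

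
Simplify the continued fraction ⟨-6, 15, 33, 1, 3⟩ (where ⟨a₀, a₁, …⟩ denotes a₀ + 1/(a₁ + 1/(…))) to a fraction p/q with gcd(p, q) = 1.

Start with 3.
1 + 1/(3/1) = 1 + 1/3 = 4/3
33 + 1/(4/3) = 33 + 3/4 = 135/4
15 + 1/(135/4) = 15 + 4/135 = 2029/135
-6 + 1/(2029/135) = -6 + 135/2029 = -12039/2029

-12039/2029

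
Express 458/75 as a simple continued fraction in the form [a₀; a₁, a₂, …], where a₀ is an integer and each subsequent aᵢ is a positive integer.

[6; 9, 2, 1, 2]

⌊458/75⌋ = 6, remainder 8
⌊75/8⌋ = 9, remainder 3
⌊8/3⌋ = 2, remainder 2
⌊3/2⌋ = 1, remainder 1
⌊2/1⌋ = 2, remainder 0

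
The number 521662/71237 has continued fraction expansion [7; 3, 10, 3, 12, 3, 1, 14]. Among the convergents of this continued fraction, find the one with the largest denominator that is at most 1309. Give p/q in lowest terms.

a_0 = 7: 7/1  (≤ bound)
a_1 = 3: 22/3  (≤ bound)
a_2 = 10: 227/31  (≤ bound)
a_3 = 3: 703/96  (≤ bound)
a_4 = 12: 8663/1183  (≤ bound)
a_5 = 3: 26692/3645  (> 1309, stop)

8663/1183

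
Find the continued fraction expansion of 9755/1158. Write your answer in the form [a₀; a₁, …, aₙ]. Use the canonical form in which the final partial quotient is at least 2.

[8; 2, 2, 1, 3, 1, 3, 9]

⌊9755/1158⌋ = 8, remainder 491
⌊1158/491⌋ = 2, remainder 176
⌊491/176⌋ = 2, remainder 139
⌊176/139⌋ = 1, remainder 37
⌊139/37⌋ = 3, remainder 28
⌊37/28⌋ = 1, remainder 9
⌊28/9⌋ = 3, remainder 1
⌊9/1⌋ = 9, remainder 0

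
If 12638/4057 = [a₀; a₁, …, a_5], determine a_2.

1

12638 ÷ 4057 → quotient 3, remainder 467
4057 ÷ 467 → quotient 8, remainder 321
467 ÷ 321 → quotient 1, remainder 146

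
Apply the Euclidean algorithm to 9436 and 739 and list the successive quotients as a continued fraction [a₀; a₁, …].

⌊9436/739⌋ = 12, remainder 568
⌊739/568⌋ = 1, remainder 171
⌊568/171⌋ = 3, remainder 55
⌊171/55⌋ = 3, remainder 6
⌊55/6⌋ = 9, remainder 1
⌊6/1⌋ = 6, remainder 0

[12; 1, 3, 3, 9, 6]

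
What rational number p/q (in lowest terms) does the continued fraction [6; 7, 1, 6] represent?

337/55

Start with 6.
1 + 1/(6/1) = 1 + 1/6 = 7/6
7 + 1/(7/6) = 7 + 6/7 = 55/7
6 + 1/(55/7) = 6 + 7/55 = 337/55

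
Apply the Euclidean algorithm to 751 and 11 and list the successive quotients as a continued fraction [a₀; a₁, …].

Repeatedly divide and take the remainder:
⌊751/11⌋ = 68, remainder 3
⌊11/3⌋ = 3, remainder 2
⌊3/2⌋ = 1, remainder 1
⌊2/1⌋ = 2, remainder 0

[68; 3, 1, 2]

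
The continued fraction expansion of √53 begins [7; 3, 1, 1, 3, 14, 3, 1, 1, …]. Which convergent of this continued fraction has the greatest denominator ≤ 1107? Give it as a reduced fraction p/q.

7979/1096

a_0 = 7: 7/1  (≤ bound)
a_1 = 3: 22/3  (≤ bound)
a_2 = 1: 29/4  (≤ bound)
a_3 = 1: 51/7  (≤ bound)
a_4 = 3: 182/25  (≤ bound)
a_5 = 14: 2599/357  (≤ bound)
a_6 = 3: 7979/1096  (≤ bound)
a_7 = 1: 10578/1453  (> 1107, stop)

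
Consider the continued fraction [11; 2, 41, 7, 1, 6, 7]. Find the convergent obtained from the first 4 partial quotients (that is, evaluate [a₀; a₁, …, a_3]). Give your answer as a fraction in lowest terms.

Compute successive convergents:
a_0 = 11: 11/1
a_1 = 2: 23/2
a_2 = 41: 954/83
a_3 = 7: 6701/583

6701/583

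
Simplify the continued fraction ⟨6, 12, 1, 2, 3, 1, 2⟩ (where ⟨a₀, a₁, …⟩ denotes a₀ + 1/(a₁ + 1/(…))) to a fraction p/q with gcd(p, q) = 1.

2778/457

Build up convergents one term at a time:
a_0 = 6: 6/1
a_1 = 12: 73/12
a_2 = 1: 79/13
a_3 = 2: 231/38
a_4 = 3: 772/127
a_5 = 1: 1003/165
a_6 = 2: 2778/457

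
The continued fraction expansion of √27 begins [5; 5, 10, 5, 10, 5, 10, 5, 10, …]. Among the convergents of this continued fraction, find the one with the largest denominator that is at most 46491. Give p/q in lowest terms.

70226/13515

a_0 = 5: 5/1  (≤ bound)
a_1 = 5: 26/5  (≤ bound)
a_2 = 10: 265/51  (≤ bound)
a_3 = 5: 1351/260  (≤ bound)
a_4 = 10: 13775/2651  (≤ bound)
a_5 = 5: 70226/13515  (≤ bound)
a_6 = 10: 716035/137801  (> 46491, stop)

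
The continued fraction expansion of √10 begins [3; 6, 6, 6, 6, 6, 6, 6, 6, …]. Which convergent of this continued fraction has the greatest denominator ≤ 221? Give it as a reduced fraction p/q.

117/37

a_0 = 3: 3/1  (≤ bound)
a_1 = 6: 19/6  (≤ bound)
a_2 = 6: 117/37  (≤ bound)
a_3 = 6: 721/228  (> 221, stop)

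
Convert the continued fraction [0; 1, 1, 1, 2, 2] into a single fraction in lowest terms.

Start with 2.
2 + 1/(2/1) = 2 + 1/2 = 5/2
1 + 1/(5/2) = 1 + 2/5 = 7/5
1 + 1/(7/5) = 1 + 5/7 = 12/7
1 + 1/(12/7) = 1 + 7/12 = 19/12
0 + 1/(19/12) = 0 + 12/19 = 12/19

12/19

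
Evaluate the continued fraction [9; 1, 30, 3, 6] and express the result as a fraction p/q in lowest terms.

5931/595

Start with 6.
3 + 1/(6/1) = 3 + 1/6 = 19/6
30 + 1/(19/6) = 30 + 6/19 = 576/19
1 + 1/(576/19) = 1 + 19/576 = 595/576
9 + 1/(595/576) = 9 + 576/595 = 5931/595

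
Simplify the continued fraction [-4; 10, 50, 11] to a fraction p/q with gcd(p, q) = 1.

-21533/5521

Build up convergents one term at a time:
a_0 = -4: -4/1
a_1 = 10: -39/10
a_2 = 50: -1954/501
a_3 = 11: -21533/5521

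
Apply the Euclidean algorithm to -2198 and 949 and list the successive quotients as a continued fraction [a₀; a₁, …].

[-3; 1, 2, 6, 8, 6]

Run the Euclidean algorithm, recording each quotient:
⌊-2198/949⌋ = -3, remainder 649
⌊949/649⌋ = 1, remainder 300
⌊649/300⌋ = 2, remainder 49
⌊300/49⌋ = 6, remainder 6
⌊49/6⌋ = 8, remainder 1
⌊6/1⌋ = 6, remainder 0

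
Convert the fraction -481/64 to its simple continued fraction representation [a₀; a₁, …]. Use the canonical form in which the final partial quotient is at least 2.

[-8; 2, 15, 2]

-481 ÷ 64 → quotient -8, remainder 31
64 ÷ 31 → quotient 2, remainder 2
31 ÷ 2 → quotient 15, remainder 1
2 ÷ 1 → quotient 2, remainder 0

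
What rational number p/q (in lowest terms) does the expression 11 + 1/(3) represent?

34/3

a_0 = 11: 11/1
a_1 = 3: 34/3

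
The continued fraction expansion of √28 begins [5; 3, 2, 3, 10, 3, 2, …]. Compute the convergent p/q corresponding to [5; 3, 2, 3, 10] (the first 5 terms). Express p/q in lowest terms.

1307/247

Build up convergents one term at a time:
a_0 = 5: 5/1
a_1 = 3: 16/3
a_2 = 2: 37/7
a_3 = 3: 127/24
a_4 = 10: 1307/247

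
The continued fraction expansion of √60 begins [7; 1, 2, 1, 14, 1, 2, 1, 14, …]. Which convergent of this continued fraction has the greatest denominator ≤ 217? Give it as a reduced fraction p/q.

1433/185

a_0 = 7: 7/1  (≤ bound)
a_1 = 1: 8/1  (≤ bound)
a_2 = 2: 23/3  (≤ bound)
a_3 = 1: 31/4  (≤ bound)
a_4 = 14: 457/59  (≤ bound)
a_5 = 1: 488/63  (≤ bound)
a_6 = 2: 1433/185  (≤ bound)
a_7 = 1: 1921/248  (> 217, stop)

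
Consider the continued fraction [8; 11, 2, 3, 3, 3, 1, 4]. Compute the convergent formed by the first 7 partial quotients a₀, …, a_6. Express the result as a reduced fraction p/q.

9155/1132

Start with 1.
3 + 1/(1/1) = 3 + 1/1 = 4/1
3 + 1/(4/1) = 3 + 1/4 = 13/4
3 + 1/(13/4) = 3 + 4/13 = 43/13
2 + 1/(43/13) = 2 + 13/43 = 99/43
11 + 1/(99/43) = 11 + 43/99 = 1132/99
8 + 1/(1132/99) = 8 + 99/1132 = 9155/1132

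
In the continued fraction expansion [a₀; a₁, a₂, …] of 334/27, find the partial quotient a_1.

334 = 12·27 + 10, so a_0 = 12
27 = 2·10 + 7, so a_1 = 2

2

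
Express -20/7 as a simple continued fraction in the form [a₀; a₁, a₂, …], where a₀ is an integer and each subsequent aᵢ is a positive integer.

[-3; 7]

-20 = -3·7 + 1, so a_0 = -3
7 = 7·1 + 0, so a_1 = 7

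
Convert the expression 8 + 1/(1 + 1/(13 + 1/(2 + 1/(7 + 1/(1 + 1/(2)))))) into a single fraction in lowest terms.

Start with 2.
1 + 1/(2/1) = 1 + 1/2 = 3/2
7 + 1/(3/2) = 7 + 2/3 = 23/3
2 + 1/(23/3) = 2 + 3/23 = 49/23
13 + 1/(49/23) = 13 + 23/49 = 660/49
1 + 1/(660/49) = 1 + 49/660 = 709/660
8 + 1/(709/660) = 8 + 660/709 = 6332/709

6332/709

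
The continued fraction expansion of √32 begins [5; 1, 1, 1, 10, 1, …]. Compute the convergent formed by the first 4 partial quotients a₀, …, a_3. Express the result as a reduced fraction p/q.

Start with 1.
1 + 1/(1/1) = 1 + 1/1 = 2/1
1 + 1/(2/1) = 1 + 1/2 = 3/2
5 + 1/(3/2) = 5 + 2/3 = 17/3

17/3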